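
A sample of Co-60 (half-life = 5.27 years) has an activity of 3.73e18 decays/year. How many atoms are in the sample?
N = A/λ = 2.836e19 atoms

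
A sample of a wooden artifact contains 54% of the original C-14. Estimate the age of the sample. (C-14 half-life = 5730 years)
Age = t½ × log₂(1/ratio) = 5094 years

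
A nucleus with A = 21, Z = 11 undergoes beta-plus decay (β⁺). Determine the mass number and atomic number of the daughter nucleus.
Daughter: A = 21, Z = 10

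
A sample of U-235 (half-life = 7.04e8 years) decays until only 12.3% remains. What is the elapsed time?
t = t½ × log₂(N₀/N) = 2.128e9 years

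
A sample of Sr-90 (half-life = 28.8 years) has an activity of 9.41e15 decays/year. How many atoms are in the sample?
N = A/λ = 3.91e17 atoms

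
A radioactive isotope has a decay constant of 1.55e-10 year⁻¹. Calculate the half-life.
t½ = ln(2)/λ = 4.472e9 years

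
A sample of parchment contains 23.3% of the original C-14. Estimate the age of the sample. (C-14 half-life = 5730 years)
Age = t½ × log₂(1/ratio) = 12040 years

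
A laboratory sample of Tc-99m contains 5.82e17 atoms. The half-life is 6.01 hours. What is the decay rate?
A = λN = 6.712e16 decays/hour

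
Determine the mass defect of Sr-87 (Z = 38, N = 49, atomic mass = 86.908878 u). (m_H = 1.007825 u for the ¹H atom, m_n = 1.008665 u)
Δm = Z·m_H + N·m_n − M = 0.8131 u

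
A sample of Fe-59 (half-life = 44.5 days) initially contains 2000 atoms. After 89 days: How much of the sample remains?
N = N₀(1/2)^(t/t½) = 500 atoms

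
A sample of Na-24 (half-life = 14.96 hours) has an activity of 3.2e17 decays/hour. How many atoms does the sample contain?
N = A/λ = 6.906e18 atoms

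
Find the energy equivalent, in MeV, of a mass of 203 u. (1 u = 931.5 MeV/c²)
E = mc² = 1.891e5 MeV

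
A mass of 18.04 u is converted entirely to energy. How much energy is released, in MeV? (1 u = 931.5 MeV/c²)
E = mc² = 16800 MeV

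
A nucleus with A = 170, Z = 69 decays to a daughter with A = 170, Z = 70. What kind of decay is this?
ΔA = 0, ΔZ = +1 ⇒ beta-minus decay (β⁻)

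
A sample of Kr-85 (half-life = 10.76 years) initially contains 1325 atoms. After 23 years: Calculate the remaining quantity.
N = N₀(1/2)^(t/t½) = 301.1 atoms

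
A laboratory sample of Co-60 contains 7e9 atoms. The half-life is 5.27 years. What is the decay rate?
A = λN = 9.207e8 decays/year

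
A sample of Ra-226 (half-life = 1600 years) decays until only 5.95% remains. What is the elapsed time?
t = t½ × log₂(N₀/N) = 6514 years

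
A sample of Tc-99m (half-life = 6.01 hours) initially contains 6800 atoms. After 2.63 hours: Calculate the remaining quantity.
N = N₀(1/2)^(t/t½) = 5021 atoms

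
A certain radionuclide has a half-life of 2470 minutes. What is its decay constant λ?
λ = ln(2)/t½ = 2.806e-4 minute⁻¹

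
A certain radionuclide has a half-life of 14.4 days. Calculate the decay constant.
λ = ln(2)/t½ = 0.04814 day⁻¹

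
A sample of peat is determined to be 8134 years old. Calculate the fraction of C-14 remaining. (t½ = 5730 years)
N/N₀ = (1/2)^(t/t½) = 0.3738 = 37.4%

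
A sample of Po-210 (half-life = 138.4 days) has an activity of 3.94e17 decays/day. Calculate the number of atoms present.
N = A/λ = 7.867e19 atoms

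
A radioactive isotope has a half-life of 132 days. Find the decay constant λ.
λ = ln(2)/t½ = 0.005251 day⁻¹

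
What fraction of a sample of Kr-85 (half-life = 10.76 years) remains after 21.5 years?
N/N₀ = (1/2)^(t/t½) = 0.2503 = 25%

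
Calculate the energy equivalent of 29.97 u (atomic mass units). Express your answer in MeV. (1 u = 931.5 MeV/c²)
E = mc² = 27920 MeV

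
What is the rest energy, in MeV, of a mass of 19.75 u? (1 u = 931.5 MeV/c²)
E = mc² = 18400 MeV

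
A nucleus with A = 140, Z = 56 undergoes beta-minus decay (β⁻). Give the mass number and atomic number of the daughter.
Daughter: A = 140, Z = 57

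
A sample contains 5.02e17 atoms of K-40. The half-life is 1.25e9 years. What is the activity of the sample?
A = λN = 2.784e8 decays/year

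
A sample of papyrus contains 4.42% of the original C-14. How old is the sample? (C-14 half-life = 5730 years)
Age = t½ × log₂(1/ratio) = 25780 years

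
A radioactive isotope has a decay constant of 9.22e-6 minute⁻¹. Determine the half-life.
t½ = ln(2)/λ = 75180 minutes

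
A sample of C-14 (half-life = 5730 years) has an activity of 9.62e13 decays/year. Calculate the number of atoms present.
N = A/λ = 7.953e17 atoms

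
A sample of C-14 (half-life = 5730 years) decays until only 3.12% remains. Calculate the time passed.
t = t½ × log₂(N₀/N) = 28660 years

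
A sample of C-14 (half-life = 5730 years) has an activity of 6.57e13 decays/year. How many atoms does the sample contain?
N = A/λ = 5.431e17 atoms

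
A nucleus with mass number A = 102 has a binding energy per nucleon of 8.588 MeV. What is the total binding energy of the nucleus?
B.E. = 8.588 × 102 = 876 MeV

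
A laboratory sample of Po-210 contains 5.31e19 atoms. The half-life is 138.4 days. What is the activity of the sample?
A = λN = 2.659e17 decays/day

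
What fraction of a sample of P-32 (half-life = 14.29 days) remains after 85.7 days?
N/N₀ = (1/2)^(t/t½) = 0.01566 = 1.57%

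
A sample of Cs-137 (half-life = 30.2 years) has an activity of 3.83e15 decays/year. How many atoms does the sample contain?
N = A/λ = 1.669e17 atoms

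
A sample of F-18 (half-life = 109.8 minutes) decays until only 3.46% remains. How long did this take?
t = t½ × log₂(N₀/N) = 532.9 minutes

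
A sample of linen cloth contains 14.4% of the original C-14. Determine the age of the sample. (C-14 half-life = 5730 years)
Age = t½ × log₂(1/ratio) = 16020 years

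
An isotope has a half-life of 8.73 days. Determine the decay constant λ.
λ = ln(2)/t½ = 0.0794 day⁻¹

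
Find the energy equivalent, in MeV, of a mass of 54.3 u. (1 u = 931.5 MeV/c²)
E = mc² = 50580 MeV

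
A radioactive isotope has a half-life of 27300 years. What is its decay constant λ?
λ = ln(2)/t½ = 2.539e-5 year⁻¹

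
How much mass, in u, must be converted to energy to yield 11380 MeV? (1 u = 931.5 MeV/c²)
m = E/c² = 12.22 u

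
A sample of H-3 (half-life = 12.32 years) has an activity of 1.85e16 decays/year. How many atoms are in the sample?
N = A/λ = 3.288e17 atoms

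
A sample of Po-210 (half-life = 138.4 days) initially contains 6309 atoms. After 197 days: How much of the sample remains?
N = N₀(1/2)^(t/t½) = 2352 atoms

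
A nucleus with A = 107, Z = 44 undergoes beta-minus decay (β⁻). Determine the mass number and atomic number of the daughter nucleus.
Daughter: A = 107, Z = 45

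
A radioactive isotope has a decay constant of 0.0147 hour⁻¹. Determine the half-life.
t½ = ln(2)/λ = 47.15 hours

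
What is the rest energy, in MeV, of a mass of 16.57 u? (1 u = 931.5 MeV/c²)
E = mc² = 15430 MeV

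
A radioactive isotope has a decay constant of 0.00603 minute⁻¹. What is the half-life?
t½ = ln(2)/λ = 114.9 minutes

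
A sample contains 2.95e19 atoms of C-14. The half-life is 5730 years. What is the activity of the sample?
A = λN = 3.569e15 decays/year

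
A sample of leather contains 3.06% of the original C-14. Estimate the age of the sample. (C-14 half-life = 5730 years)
Age = t½ × log₂(1/ratio) = 28820 years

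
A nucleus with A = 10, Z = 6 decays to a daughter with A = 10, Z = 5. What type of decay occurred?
ΔA = 0, ΔZ = -1 ⇒ beta-plus decay (β⁺) or electron capture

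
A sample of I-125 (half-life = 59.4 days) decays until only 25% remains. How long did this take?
t = t½ × log₂(N₀/N) = 118.8 days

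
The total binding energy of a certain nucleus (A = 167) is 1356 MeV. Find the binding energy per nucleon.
B.E./A = 1356/167 = 8.12 MeV/nucleon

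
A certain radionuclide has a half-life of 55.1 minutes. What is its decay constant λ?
λ = ln(2)/t½ = 0.01258 minute⁻¹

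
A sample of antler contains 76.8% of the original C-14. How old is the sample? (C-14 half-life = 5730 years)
Age = t½ × log₂(1/ratio) = 2182 years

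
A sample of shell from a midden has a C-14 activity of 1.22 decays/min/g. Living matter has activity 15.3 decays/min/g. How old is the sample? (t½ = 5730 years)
Age = t½ × log₂(A₀/A) = 20910 years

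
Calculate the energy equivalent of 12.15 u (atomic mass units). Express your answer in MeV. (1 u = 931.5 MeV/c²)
E = mc² = 11320 MeV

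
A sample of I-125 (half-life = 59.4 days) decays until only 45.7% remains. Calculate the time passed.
t = t½ × log₂(N₀/N) = 67.11 days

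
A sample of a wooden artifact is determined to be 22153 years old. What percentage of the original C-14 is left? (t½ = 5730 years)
N/N₀ = (1/2)^(t/t½) = 0.06858 = 6.86%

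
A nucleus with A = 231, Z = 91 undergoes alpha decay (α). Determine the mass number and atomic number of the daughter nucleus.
Daughter: A = 227, Z = 89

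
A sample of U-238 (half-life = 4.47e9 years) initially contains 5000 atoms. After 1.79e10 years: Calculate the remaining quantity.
N = N₀(1/2)^(t/t½) = 311.5 atoms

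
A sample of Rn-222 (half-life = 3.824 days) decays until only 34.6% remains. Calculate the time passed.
t = t½ × log₂(N₀/N) = 5.855 days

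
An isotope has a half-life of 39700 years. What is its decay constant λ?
λ = ln(2)/t½ = 1.746e-5 year⁻¹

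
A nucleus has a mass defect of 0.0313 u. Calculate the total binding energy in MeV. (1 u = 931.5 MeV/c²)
B.E. = Δm × 931.5 = 29.16 MeV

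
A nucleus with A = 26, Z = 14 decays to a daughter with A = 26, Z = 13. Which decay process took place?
ΔA = 0, ΔZ = -1 ⇒ beta-plus decay (β⁺) or electron capture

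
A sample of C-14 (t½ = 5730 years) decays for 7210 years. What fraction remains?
N/N₀ = (1/2)^(t/t½) = 0.418 = 41.8%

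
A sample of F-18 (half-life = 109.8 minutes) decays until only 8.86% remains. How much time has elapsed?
t = t½ × log₂(N₀/N) = 383.9 minutes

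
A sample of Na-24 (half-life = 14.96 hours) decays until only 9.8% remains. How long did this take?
t = t½ × log₂(N₀/N) = 50.13 hours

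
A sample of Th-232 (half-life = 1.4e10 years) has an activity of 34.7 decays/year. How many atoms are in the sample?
N = A/λ = 7.009e11 atoms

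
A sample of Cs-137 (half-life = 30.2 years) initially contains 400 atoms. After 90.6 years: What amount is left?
N = N₀(1/2)^(t/t½) = 50 atoms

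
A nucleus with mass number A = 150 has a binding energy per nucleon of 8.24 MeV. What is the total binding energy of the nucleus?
B.E. = 8.24 × 150 = 1236 MeV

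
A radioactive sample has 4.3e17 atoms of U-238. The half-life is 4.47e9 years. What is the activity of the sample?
A = λN = 6.668e7 decays/year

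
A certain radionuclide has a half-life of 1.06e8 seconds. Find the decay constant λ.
λ = ln(2)/t½ = 6.539e-9 second⁻¹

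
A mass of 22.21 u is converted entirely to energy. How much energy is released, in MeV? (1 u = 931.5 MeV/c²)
E = mc² = 20690 MeV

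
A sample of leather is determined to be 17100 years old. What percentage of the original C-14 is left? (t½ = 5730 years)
N/N₀ = (1/2)^(t/t½) = 0.1264 = 12.6%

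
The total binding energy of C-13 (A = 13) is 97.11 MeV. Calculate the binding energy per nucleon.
B.E./A = 97.11/13 = 7.47 MeV/nucleon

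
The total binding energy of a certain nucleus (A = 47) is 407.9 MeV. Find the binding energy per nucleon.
B.E./A = 407.9/47 = 8.679 MeV/nucleon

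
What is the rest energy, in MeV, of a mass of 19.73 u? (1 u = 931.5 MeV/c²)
E = mc² = 18380 MeV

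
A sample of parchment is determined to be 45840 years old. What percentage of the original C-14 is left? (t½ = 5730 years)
N/N₀ = (1/2)^(t/t½) = 0.003906 = 0.391%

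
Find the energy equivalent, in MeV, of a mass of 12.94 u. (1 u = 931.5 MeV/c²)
E = mc² = 12050 MeV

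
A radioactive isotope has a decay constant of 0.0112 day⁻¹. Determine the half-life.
t½ = ln(2)/λ = 61.89 days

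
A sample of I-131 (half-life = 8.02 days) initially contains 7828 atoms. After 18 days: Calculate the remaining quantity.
N = N₀(1/2)^(t/t½) = 1652 atoms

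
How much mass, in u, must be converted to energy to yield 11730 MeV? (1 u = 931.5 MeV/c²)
m = E/c² = 12.59 u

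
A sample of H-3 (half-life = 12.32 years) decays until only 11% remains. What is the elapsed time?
t = t½ × log₂(N₀/N) = 39.23 years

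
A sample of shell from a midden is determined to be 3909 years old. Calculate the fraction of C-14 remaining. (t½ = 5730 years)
N/N₀ = (1/2)^(t/t½) = 0.6232 = 62.3%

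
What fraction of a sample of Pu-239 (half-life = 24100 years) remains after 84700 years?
N/N₀ = (1/2)^(t/t½) = 0.0875 = 8.75%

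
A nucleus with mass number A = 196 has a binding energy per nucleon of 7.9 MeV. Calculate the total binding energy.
B.E. = 7.9 × 196 = 1548 MeV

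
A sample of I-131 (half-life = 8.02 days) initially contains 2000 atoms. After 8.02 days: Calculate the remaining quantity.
N = N₀(1/2)^(t/t½) = 1000 atoms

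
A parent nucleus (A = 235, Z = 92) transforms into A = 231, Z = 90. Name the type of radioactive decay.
ΔA = -4, ΔZ = -2 ⇒ alpha decay (α)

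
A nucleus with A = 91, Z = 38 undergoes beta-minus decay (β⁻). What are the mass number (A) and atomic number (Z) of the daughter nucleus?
Daughter: A = 91, Z = 39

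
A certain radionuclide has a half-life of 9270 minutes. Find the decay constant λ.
λ = ln(2)/t½ = 7.477e-5 minute⁻¹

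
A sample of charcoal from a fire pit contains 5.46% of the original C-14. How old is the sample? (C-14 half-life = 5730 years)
Age = t½ × log₂(1/ratio) = 24040 years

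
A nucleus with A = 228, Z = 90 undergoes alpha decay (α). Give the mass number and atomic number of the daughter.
Daughter: A = 224, Z = 88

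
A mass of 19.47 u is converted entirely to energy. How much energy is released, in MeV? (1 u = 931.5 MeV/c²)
E = mc² = 18140 MeV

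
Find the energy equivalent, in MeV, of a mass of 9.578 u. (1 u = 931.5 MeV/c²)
E = mc² = 8922 MeV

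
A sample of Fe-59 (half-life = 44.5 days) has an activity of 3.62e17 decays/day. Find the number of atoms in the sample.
N = A/λ = 2.324e19 atoms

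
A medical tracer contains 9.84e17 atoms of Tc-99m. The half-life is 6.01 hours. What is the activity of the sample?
A = λN = 1.135e17 decays/hour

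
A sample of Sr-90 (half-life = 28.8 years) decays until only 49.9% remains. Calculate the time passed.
t = t½ × log₂(N₀/N) = 28.88 years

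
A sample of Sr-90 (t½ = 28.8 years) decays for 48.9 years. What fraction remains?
N/N₀ = (1/2)^(t/t½) = 0.3082 = 30.8%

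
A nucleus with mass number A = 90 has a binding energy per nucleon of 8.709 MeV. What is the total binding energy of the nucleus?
B.E. = 8.709 × 90 = 783.8 MeV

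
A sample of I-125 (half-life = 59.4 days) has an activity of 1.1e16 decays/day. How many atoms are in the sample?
N = A/λ = 9.427e17 atoms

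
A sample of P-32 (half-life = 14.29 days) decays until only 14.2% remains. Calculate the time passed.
t = t½ × log₂(N₀/N) = 40.24 days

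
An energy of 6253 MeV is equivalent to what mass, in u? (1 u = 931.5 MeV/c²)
m = E/c² = 6.713 u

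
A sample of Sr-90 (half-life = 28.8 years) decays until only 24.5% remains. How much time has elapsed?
t = t½ × log₂(N₀/N) = 58.44 years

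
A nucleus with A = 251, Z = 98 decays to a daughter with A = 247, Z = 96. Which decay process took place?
ΔA = -4, ΔZ = -2 ⇒ alpha decay (α)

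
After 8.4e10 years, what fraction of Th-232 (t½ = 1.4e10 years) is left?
N/N₀ = (1/2)^(t/t½) = 0.01562 = 1.56%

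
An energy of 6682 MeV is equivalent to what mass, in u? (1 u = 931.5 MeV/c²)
m = E/c² = 7.173 u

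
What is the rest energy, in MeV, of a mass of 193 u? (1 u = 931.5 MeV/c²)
E = mc² = 1.798e5 MeV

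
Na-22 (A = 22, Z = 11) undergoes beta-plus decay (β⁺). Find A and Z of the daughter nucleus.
Daughter: A = 22, Z = 10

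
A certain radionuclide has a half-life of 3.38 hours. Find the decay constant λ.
λ = ln(2)/t½ = 0.2051 hour⁻¹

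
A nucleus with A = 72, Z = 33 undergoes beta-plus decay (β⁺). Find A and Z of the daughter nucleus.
Daughter: A = 72, Z = 32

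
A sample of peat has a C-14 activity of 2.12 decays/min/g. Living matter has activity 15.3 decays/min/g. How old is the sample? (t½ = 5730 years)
Age = t½ × log₂(A₀/A) = 16340 years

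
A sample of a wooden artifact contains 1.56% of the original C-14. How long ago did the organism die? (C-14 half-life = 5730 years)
Age = t½ × log₂(1/ratio) = 34390 years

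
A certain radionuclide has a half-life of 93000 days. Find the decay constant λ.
λ = ln(2)/t½ = 7.453e-6 day⁻¹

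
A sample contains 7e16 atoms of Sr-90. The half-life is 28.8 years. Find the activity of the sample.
A = λN = 1.685e15 decays/year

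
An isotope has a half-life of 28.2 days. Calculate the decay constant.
λ = ln(2)/t½ = 0.02458 day⁻¹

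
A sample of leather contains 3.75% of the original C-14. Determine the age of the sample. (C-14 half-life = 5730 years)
Age = t½ × log₂(1/ratio) = 27140 years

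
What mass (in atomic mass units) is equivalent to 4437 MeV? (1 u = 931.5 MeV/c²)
m = E/c² = 4.763 u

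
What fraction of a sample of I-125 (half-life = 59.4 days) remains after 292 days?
N/N₀ = (1/2)^(t/t½) = 0.03313 = 3.31%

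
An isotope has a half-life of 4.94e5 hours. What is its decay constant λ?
λ = ln(2)/t½ = 1.403e-6 hour⁻¹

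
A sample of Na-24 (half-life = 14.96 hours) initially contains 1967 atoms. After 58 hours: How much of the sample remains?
N = N₀(1/2)^(t/t½) = 133.9 atoms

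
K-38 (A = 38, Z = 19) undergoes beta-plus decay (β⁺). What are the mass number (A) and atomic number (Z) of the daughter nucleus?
Daughter: A = 38, Z = 18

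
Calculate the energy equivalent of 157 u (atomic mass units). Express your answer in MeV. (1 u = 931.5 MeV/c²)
E = mc² = 1.462e5 MeV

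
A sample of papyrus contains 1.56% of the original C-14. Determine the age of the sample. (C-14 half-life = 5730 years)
Age = t½ × log₂(1/ratio) = 34390 years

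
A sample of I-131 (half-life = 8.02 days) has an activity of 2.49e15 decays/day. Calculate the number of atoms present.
N = A/λ = 2.881e16 atoms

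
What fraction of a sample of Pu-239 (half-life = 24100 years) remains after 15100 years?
N/N₀ = (1/2)^(t/t½) = 0.6477 = 64.8%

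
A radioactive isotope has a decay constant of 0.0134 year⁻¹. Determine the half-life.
t½ = ln(2)/λ = 51.73 years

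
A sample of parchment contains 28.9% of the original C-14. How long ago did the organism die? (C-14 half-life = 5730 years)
Age = t½ × log₂(1/ratio) = 10260 years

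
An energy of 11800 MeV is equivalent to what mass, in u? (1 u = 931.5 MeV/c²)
m = E/c² = 12.67 u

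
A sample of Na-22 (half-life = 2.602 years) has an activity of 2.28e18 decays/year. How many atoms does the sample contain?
N = A/λ = 8.559e18 atoms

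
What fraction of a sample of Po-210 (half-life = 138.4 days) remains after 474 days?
N/N₀ = (1/2)^(t/t½) = 0.09311 = 9.31%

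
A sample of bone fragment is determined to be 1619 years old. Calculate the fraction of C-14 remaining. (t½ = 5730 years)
N/N₀ = (1/2)^(t/t½) = 0.8221 = 82.2%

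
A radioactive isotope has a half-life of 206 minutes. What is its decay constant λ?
λ = ln(2)/t½ = 0.003365 minute⁻¹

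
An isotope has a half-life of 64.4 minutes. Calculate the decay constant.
λ = ln(2)/t½ = 0.01076 minute⁻¹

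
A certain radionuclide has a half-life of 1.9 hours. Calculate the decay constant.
λ = ln(2)/t½ = 0.3648 hour⁻¹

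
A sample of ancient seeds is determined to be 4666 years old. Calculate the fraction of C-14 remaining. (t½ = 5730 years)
N/N₀ = (1/2)^(t/t½) = 0.5687 = 56.9%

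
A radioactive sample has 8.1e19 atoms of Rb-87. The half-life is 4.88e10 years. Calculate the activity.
A = λN = 1.151e9 decays/year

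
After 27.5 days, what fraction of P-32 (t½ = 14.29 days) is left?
N/N₀ = (1/2)^(t/t½) = 0.2634 = 26.3%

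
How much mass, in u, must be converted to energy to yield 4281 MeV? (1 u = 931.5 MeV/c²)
m = E/c² = 4.596 u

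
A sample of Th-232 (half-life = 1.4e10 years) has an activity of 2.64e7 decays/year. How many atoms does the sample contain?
N = A/λ = 5.332e17 atoms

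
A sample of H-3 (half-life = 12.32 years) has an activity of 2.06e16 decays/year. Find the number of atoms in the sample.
N = A/λ = 3.661e17 atoms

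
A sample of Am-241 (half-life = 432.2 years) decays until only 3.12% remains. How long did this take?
t = t½ × log₂(N₀/N) = 2162 years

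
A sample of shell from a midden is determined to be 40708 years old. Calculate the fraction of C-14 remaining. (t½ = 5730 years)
N/N₀ = (1/2)^(t/t½) = 0.007267 = 0.727%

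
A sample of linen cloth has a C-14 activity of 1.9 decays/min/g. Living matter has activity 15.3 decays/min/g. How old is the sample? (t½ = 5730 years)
Age = t½ × log₂(A₀/A) = 17240 years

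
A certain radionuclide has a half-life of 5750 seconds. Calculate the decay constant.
λ = ln(2)/t½ = 1.205e-4 second⁻¹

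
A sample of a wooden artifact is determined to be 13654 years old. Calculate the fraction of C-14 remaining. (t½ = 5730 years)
N/N₀ = (1/2)^(t/t½) = 0.1917 = 19.2%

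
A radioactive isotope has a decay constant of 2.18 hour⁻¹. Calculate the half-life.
t½ = ln(2)/λ = 0.318 hours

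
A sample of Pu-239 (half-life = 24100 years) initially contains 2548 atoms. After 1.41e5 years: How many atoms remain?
N = N₀(1/2)^(t/t½) = 44.16 atoms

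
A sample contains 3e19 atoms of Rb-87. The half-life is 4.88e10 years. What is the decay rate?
A = λN = 4.261e8 decays/year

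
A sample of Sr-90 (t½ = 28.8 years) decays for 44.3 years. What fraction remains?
N/N₀ = (1/2)^(t/t½) = 0.3443 = 34.4%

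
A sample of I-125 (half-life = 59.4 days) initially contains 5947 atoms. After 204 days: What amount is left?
N = N₀(1/2)^(t/t½) = 550.1 atoms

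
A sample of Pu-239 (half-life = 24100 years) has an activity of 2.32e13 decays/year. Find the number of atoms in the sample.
N = A/λ = 8.066e17 atoms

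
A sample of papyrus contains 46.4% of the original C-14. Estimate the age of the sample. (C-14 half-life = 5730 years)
Age = t½ × log₂(1/ratio) = 6348 years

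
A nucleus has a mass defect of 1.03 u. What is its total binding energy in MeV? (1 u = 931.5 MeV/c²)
B.E. = Δm × 931.5 = 959.4 MeV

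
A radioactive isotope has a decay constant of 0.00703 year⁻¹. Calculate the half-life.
t½ = ln(2)/λ = 98.6 years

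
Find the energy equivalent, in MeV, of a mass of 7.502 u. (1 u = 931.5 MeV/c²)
E = mc² = 6988 MeV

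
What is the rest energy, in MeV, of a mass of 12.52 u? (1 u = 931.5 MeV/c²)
E = mc² = 11660 MeV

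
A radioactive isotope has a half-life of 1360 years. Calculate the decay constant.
λ = ln(2)/t½ = 5.097e-4 year⁻¹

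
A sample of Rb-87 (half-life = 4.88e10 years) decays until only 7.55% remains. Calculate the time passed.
t = t½ × log₂(N₀/N) = 1.819e11 years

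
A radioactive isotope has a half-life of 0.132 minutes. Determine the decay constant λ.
λ = ln(2)/t½ = 5.251 minute⁻¹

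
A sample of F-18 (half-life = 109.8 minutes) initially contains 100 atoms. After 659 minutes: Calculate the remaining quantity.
N = N₀(1/2)^(t/t½) = 1.561 atoms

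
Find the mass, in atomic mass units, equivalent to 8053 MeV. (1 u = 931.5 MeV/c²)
m = E/c² = 8.645 u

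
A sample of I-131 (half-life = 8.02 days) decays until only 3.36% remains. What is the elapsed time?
t = t½ × log₂(N₀/N) = 39.26 days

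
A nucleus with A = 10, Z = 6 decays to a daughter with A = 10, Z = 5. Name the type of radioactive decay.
ΔA = 0, ΔZ = -1 ⇒ beta-plus decay (β⁺) or electron capture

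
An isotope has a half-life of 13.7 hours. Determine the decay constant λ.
λ = ln(2)/t½ = 0.05059 hour⁻¹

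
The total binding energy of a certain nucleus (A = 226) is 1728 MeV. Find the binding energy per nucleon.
B.E./A = 1728/226 = 7.646 MeV/nucleon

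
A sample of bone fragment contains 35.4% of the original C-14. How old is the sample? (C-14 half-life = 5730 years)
Age = t½ × log₂(1/ratio) = 8585 years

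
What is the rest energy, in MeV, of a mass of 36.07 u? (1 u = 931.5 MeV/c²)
E = mc² = 33600 MeV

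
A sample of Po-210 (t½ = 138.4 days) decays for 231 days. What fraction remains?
N/N₀ = (1/2)^(t/t½) = 0.3145 = 31.4%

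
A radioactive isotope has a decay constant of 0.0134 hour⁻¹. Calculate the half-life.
t½ = ln(2)/λ = 51.73 hours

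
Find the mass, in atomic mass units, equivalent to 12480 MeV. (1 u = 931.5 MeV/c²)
m = E/c² = 13.4 u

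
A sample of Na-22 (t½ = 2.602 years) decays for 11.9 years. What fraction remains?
N/N₀ = (1/2)^(t/t½) = 0.042 = 4.2%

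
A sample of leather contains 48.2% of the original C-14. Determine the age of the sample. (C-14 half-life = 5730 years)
Age = t½ × log₂(1/ratio) = 6033 years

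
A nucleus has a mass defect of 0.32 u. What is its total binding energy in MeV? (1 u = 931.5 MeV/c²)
B.E. = Δm × 931.5 = 298.1 MeV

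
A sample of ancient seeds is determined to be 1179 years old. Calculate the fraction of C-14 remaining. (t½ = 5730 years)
N/N₀ = (1/2)^(t/t½) = 0.8671 = 86.7%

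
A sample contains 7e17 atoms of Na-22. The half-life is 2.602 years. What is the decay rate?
A = λN = 1.865e17 decays/year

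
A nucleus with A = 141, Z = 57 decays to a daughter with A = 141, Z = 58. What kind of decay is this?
ΔA = 0, ΔZ = +1 ⇒ beta-minus decay (β⁻)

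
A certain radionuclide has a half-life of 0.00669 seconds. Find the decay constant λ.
λ = ln(2)/t½ = 103.6 second⁻¹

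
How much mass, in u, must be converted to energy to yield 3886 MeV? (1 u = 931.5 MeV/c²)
m = E/c² = 4.172 u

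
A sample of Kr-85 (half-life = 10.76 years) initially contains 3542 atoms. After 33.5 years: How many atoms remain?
N = N₀(1/2)^(t/t½) = 409.3 atoms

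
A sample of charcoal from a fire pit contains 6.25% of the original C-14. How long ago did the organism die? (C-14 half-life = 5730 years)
Age = t½ × log₂(1/ratio) = 22920 years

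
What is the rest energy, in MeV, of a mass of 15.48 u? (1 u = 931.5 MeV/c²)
E = mc² = 14420 MeV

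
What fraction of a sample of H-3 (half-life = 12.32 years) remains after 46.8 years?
N/N₀ = (1/2)^(t/t½) = 0.07186 = 7.19%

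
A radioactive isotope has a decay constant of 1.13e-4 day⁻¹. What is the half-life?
t½ = ln(2)/λ = 6134 days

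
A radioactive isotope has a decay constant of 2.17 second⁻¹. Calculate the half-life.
t½ = ln(2)/λ = 0.3194 seconds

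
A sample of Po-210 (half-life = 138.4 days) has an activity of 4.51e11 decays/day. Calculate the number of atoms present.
N = A/λ = 9.005e13 atoms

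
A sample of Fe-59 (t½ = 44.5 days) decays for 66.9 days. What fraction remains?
N/N₀ = (1/2)^(t/t½) = 0.3527 = 35.3%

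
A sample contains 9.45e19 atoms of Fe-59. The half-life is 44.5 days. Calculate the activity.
A = λN = 1.472e18 decays/day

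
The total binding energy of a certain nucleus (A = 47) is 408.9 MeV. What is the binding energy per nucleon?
B.E./A = 408.9/47 = 8.7 MeV/nucleon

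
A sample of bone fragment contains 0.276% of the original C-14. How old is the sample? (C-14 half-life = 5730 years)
Age = t½ × log₂(1/ratio) = 48710 years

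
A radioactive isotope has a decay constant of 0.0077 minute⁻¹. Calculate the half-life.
t½ = ln(2)/λ = 90.02 minutes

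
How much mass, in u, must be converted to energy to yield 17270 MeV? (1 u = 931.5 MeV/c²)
m = E/c² = 18.54 u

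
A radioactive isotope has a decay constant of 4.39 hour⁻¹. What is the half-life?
t½ = ln(2)/λ = 0.1579 hours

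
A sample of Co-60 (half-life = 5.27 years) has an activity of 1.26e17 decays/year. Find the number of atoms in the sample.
N = A/λ = 9.58e17 atoms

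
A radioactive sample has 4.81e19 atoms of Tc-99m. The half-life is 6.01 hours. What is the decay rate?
A = λN = 5.547e18 decays/hour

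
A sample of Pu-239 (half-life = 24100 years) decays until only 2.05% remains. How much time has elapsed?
t = t½ × log₂(N₀/N) = 1.352e5 years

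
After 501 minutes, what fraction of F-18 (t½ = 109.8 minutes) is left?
N/N₀ = (1/2)^(t/t½) = 0.04231 = 4.23%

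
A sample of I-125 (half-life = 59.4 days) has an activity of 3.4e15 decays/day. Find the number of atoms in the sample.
N = A/λ = 2.914e17 atoms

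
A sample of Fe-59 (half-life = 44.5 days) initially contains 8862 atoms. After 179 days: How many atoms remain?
N = N₀(1/2)^(t/t½) = 545.3 atoms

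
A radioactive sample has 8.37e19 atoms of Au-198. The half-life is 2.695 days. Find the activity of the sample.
A = λN = 2.153e19 decays/day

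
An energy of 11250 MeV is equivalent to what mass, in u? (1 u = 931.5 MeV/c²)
m = E/c² = 12.08 u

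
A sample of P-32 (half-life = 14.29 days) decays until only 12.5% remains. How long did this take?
t = t½ × log₂(N₀/N) = 42.87 days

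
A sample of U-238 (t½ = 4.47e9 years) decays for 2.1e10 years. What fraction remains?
N/N₀ = (1/2)^(t/t½) = 0.03853 = 3.85%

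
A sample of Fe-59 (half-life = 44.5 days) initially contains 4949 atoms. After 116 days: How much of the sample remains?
N = N₀(1/2)^(t/t½) = 812.5 atoms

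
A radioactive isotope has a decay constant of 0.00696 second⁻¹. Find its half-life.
t½ = ln(2)/λ = 99.59 seconds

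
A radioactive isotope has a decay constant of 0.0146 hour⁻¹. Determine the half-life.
t½ = ln(2)/λ = 47.48 hours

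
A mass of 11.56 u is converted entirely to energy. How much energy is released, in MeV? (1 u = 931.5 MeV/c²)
E = mc² = 10770 MeV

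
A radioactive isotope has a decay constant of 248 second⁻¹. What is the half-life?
t½ = ln(2)/λ = 0.002795 seconds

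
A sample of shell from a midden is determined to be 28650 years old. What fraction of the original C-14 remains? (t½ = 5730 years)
N/N₀ = (1/2)^(t/t½) = 0.03125 = 3.12%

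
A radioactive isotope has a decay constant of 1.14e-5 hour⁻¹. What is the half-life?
t½ = ln(2)/λ = 60800 hours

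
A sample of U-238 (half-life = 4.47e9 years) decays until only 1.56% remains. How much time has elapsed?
t = t½ × log₂(N₀/N) = 2.683e10 years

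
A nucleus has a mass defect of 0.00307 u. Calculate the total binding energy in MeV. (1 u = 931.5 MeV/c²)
B.E. = Δm × 931.5 = 2.86 MeV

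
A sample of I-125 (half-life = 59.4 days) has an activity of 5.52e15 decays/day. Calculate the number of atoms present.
N = A/λ = 4.73e17 atoms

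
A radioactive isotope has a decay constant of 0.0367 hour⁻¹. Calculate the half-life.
t½ = ln(2)/λ = 18.89 hours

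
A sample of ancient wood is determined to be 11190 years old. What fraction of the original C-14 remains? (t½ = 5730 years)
N/N₀ = (1/2)^(t/t½) = 0.2583 = 25.8%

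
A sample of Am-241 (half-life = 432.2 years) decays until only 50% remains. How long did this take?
t = t½ × log₂(N₀/N) = 432.2 years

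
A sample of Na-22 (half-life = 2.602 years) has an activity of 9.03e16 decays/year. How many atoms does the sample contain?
N = A/λ = 3.39e17 atoms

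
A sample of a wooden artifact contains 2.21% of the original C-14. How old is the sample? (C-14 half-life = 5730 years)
Age = t½ × log₂(1/ratio) = 31510 years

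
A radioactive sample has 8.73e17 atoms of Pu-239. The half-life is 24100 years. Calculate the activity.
A = λN = 2.511e13 decays/year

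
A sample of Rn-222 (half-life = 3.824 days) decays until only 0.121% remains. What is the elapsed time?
t = t½ × log₂(N₀/N) = 37.06 days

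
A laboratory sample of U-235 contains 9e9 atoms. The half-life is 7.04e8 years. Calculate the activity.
A = λN = 8.861 decays/year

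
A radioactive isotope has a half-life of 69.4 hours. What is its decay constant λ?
λ = ln(2)/t½ = 0.009988 hour⁻¹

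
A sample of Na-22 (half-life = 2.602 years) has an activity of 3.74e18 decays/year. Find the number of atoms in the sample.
N = A/λ = 1.404e19 atoms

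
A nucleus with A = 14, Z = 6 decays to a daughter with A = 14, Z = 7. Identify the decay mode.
ΔA = 0, ΔZ = +1 ⇒ beta-minus decay (β⁻)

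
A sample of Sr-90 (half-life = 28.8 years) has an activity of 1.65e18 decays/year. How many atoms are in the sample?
N = A/λ = 6.856e19 atoms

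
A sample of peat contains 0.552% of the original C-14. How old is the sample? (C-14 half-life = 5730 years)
Age = t½ × log₂(1/ratio) = 42980 years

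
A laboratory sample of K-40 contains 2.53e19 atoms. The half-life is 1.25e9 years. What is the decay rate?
A = λN = 1.403e10 decays/year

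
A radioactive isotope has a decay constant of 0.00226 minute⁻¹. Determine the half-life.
t½ = ln(2)/λ = 306.7 minutes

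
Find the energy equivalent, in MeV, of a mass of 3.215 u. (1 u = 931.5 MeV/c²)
E = mc² = 2995 MeV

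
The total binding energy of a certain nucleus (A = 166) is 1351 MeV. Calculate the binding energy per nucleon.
B.E./A = 1351/166 = 8.139 MeV/nucleon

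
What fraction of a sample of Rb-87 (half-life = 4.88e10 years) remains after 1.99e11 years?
N/N₀ = (1/2)^(t/t½) = 0.05922 = 5.92%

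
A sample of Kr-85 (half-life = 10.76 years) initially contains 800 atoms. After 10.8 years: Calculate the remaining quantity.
N = N₀(1/2)^(t/t½) = 399 atoms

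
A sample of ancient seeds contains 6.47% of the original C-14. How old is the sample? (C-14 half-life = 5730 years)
Age = t½ × log₂(1/ratio) = 22630 years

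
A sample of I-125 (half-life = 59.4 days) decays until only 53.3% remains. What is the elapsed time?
t = t½ × log₂(N₀/N) = 53.92 days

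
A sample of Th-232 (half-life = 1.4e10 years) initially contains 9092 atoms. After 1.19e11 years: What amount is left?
N = N₀(1/2)^(t/t½) = 25.11 atoms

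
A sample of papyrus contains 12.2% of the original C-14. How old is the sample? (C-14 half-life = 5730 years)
Age = t½ × log₂(1/ratio) = 17390 years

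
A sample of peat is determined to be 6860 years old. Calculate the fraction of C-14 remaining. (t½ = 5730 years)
N/N₀ = (1/2)^(t/t½) = 0.4361 = 43.6%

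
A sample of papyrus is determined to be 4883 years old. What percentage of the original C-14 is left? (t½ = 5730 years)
N/N₀ = (1/2)^(t/t½) = 0.5539 = 55.4%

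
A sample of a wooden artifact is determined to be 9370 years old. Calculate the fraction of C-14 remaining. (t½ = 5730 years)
N/N₀ = (1/2)^(t/t½) = 0.3219 = 32.2%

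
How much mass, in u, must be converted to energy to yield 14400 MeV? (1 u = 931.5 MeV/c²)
m = E/c² = 15.46 u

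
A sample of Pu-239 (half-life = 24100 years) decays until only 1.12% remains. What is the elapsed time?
t = t½ × log₂(N₀/N) = 1.562e5 years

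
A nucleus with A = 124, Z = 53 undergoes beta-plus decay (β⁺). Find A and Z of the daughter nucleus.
Daughter: A = 124, Z = 52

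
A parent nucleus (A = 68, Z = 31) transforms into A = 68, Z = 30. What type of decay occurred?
ΔA = 0, ΔZ = -1 ⇒ beta-plus decay (β⁺) or electron capture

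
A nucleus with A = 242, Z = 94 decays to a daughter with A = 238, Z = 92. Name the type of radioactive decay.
ΔA = -4, ΔZ = -2 ⇒ alpha decay (α)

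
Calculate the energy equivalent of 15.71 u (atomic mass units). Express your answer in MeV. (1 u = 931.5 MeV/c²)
E = mc² = 14630 MeV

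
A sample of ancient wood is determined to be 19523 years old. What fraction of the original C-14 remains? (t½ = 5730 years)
N/N₀ = (1/2)^(t/t½) = 0.09426 = 9.43%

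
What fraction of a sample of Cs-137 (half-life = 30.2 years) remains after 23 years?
N/N₀ = (1/2)^(t/t½) = 0.5898 = 59%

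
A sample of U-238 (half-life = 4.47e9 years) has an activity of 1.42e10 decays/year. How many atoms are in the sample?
N = A/λ = 9.157e19 atoms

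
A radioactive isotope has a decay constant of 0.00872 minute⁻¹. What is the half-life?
t½ = ln(2)/λ = 79.49 minutes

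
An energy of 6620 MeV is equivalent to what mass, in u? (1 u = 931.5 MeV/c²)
m = E/c² = 7.107 u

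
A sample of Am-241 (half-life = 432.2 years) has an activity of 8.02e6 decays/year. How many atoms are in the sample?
N = A/λ = 5.001e9 atoms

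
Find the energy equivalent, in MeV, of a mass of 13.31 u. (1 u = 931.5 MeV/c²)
E = mc² = 12400 MeV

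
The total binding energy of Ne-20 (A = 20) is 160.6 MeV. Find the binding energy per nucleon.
B.E./A = 160.6/20 = 8.03 MeV/nucleon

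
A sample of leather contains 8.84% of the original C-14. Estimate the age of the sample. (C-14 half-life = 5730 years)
Age = t½ × log₂(1/ratio) = 20050 years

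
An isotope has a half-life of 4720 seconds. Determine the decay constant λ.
λ = ln(2)/t½ = 1.469e-4 second⁻¹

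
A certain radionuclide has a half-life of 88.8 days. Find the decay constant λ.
λ = ln(2)/t½ = 0.007806 day⁻¹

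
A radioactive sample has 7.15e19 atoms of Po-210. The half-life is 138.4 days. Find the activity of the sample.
A = λN = 3.581e17 decays/day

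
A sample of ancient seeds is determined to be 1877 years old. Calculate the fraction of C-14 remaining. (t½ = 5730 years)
N/N₀ = (1/2)^(t/t½) = 0.7969 = 79.7%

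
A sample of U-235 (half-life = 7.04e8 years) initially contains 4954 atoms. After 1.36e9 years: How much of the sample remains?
N = N₀(1/2)^(t/t½) = 1298 atoms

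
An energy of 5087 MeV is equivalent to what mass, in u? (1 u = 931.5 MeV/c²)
m = E/c² = 5.461 u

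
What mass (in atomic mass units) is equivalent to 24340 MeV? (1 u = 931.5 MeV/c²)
m = E/c² = 26.13 u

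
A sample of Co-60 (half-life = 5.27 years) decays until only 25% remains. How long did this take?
t = t½ × log₂(N₀/N) = 10.54 years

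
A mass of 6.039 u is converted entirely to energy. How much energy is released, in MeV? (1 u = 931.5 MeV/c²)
E = mc² = 5625 MeV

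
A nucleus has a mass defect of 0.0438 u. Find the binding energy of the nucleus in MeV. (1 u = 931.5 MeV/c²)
B.E. = Δm × 931.5 = 40.8 MeV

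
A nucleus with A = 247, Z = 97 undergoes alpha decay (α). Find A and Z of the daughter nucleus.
Daughter: A = 243, Z = 95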